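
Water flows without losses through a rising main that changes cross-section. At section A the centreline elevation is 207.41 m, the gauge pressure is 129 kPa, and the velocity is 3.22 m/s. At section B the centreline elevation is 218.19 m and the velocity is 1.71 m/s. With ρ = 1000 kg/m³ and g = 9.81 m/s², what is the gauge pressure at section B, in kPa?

Pressure head at A: ψ₁ = P₁/(ρg) = 129×1000 / (1000 × 9.81) = 13.15 m.
Velocity heads: v₁²/2g = 3.22²/19.62 = 0.528 m; v₂²/2g = 1.71²/19.62 = 0.149 m.
Total head H = z₁ + ψ₁ + v₁²/2g = 207.41 + 13.15 + 0.528 = 221.09 m.
ψ₂ = H − z₂ − v₂²/2g = 221.09 − 218.19 − 0.149 = 2.75 m.
P₂ = ρgψ₂ = 1000 × 9.81 × 2.75 ≈ 27.0 kPa.

P₂ ≈ 27.0 kPa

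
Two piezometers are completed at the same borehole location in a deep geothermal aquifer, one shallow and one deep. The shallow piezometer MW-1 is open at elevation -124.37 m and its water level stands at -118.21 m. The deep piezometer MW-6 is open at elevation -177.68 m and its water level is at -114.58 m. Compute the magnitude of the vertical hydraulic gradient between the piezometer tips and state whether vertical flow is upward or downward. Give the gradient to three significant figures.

Total head at MW-1: h = -118.21 m (water level in the standpipe).
Total head at MW-6: h = -114.58 m.
Δh = h(MW-1) − h(MW-6) = -118.21 − (-114.58) = -3.63 m.
Vertical separation Δz = -124.37 − (-177.68) = 53.31 m.
|i_v| = |Δh| / Δz = 3.63 / 53.31 = 0.0681.
Head is higher in the deep piezometer, so vertical flow is upward (discharge condition).

|i_v| ≈ 0.0681; vertical flow is upward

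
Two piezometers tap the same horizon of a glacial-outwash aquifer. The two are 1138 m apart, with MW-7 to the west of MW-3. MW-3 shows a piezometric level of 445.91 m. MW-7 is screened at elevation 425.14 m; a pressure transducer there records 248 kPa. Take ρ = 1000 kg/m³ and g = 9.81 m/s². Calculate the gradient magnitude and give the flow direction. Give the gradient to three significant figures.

Total head at MW-3: h = 445.91 m (water level in the piezometer is the total head).
Pressure head at MW-7: ψ = P/(ρg) = 248×1000 / (1000 × 9.81) = 25.28 m.
Total head at MW-7: h = z + ψ = 425.14 + 25.28 = 450.42 m.
Head difference: h(MW-3) − h(MW-7) = 445.91 − 450.42 = -4.51 m.
Hydraulic gradient: i = |Δh| / L = 4.51 / 1138 = 0.00396.
Flow is from higher to lower head: from MW-7 toward MW-3, i.e. toward the east.

i ≈ 0.00396; groundwater flows toward the east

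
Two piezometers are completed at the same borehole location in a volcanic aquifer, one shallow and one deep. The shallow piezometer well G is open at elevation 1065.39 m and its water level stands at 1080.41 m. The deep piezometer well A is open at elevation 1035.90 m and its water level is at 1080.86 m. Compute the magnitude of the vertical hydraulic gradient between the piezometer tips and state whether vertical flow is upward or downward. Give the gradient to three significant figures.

|i_v| ≈ 0.0153; vertical flow is upward

Total head at well G: h = 1080.41 m (water level in the standpipe).
Total head at well A: h = 1080.86 m.
Δh = h(well G) − h(well A) = 1080.41 − 1080.86 = -0.45 m.
Vertical separation Δz = 1065.39 − 1035.90 = 29.49 m.
|i_v| = |Δh| / Δz = 0.45 / 29.49 = 0.0153.
Head is higher in the deep piezometer, so vertical flow is upward (discharge condition).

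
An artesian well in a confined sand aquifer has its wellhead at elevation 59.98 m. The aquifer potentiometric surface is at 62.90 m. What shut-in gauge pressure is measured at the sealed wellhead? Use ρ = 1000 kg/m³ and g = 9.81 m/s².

P ≈ 28.6 kPa

Head above the cap: Δh = 62.90 − 59.98 = 2.92 m.
P = ρgΔh = 1000 × 9.81 × 2.92 = 28645 Pa ≈ 28.6 kPa.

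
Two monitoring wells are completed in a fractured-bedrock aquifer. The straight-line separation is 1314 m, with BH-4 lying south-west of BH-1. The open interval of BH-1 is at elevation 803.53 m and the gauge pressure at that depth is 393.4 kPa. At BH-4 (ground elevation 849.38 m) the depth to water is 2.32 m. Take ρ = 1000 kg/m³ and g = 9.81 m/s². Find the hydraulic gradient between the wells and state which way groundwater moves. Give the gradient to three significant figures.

i ≈ 0.00261; groundwater flows toward the north-east

Pressure head at BH-1: ψ = P/(ρg) = 393.4×1000 / (1000 × 9.81) = 40.10 m.
Total head at BH-1: h = z + ψ = 803.53 + 40.10 = 843.63 m.
Total head at BH-4: h = 849.38 − 2.32 = 847.06 m.
Head difference: h(BH-1) − h(BH-4) = 843.63 − 847.06 = -3.43 m.
Hydraulic gradient: i = |Δh| / L = 3.43 / 1314 = 0.00261.
Flow is from higher to lower head: from BH-4 toward BH-1, i.e. toward the north-east.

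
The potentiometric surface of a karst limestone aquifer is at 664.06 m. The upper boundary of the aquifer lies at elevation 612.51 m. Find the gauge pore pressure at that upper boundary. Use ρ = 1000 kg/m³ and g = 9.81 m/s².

P ≈ 506 kPa

Pressure head at the aquifer top: ψ = h − z = 664.06 − 612.51 = 51.55 m.
P = ρgψ = 1000 × 9.81 × 51.55 = 505705 Pa ≈ 506 kPa.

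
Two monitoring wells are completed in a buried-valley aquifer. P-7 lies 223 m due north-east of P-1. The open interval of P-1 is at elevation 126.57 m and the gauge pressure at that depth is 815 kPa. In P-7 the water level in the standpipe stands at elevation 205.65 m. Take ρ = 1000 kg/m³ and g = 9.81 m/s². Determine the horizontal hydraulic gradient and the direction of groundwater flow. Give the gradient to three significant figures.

i ≈ 0.0179; groundwater flows toward the north-east

Pressure head at P-1: ψ = P/(ρg) = 815×1000 / (1000 × 9.81) = 83.08 m.
Total head at P-1: h = z + ψ = 126.57 + 83.08 = 209.65 m.
Total head at P-7: h = 205.65 m (water level in the piezometer is the total head).
Head difference: h(P-1) − h(P-7) = 209.65 − 205.65 = 4.00 m.
Hydraulic gradient: i = |Δh| / L = 4.00 / 223 = 0.0179.
Flow is from higher to lower head: from P-1 toward P-7, i.e. toward the north-east.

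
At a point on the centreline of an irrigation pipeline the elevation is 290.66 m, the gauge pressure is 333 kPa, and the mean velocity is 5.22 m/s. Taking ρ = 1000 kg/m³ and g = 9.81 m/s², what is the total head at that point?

h ≈ 325.99 m

Pressure head ψ = P/(ρg) = 333×1000 / (1000 × 9.81) = 33.94 m.
Velocity head = v²/(2g) = 5.22² / (2 × 9.81) = 1.389 m.
h = z + ψ + v²/(2g) = 290.66 + 33.94 + 1.389 = 325.99 m.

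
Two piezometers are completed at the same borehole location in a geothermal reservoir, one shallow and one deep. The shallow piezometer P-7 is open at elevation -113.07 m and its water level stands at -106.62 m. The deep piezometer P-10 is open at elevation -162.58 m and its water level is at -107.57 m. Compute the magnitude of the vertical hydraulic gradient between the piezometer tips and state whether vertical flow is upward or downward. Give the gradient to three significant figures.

Total head at P-7: h = -106.62 m (water level in the standpipe).
Total head at P-10: h = -107.57 m.
Δh = h(P-7) − h(P-10) = -106.62 − (-107.57) = 0.95 m.
Vertical separation Δz = -113.07 − (-162.58) = 49.51 m.
|i_v| = |Δh| / Δz = 0.95 / 49.51 = 0.0192.
Head is higher in the shallow piezometer, so vertical flow is downward (recharge condition).

|i_v| ≈ 0.0192; vertical flow is downward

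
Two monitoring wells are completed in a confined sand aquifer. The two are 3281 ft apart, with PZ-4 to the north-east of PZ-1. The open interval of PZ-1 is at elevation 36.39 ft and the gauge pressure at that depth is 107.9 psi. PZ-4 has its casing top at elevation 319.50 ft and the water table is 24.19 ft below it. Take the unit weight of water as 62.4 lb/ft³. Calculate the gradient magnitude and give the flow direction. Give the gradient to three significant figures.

i ≈ 0.00302; groundwater flows toward the south-west

Pressure head at PZ-1: ψ = 144·P/γ = 144 × 107.9 / 62.4 = 249.00 ft.
Total head at PZ-1: h = z + ψ = 36.39 + 249.00 = 285.39 ft.
Total head at PZ-4: h = 319.50 − 24.19 = 295.31 ft.
Head difference: h(PZ-1) − h(PZ-4) = 285.39 − 295.31 = -9.92 ft.
Hydraulic gradient: i = |Δh| / L = 9.92 / 3281 = 0.00302.
Flow is from higher to lower head: from PZ-4 toward PZ-1, i.e. toward the south-west.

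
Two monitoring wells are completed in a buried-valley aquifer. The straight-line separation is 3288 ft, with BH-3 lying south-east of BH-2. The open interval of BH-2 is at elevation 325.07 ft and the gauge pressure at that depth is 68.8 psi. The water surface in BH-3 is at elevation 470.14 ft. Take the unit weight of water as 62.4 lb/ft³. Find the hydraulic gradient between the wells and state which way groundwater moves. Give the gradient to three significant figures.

i ≈ 0.00417; groundwater flows toward the south-east

Pressure head at BH-2: ψ = 144·P/γ = 144 × 68.8 / 62.4 = 158.77 ft.
Total head at BH-2: h = z + ψ = 325.07 + 158.77 = 483.84 ft.
Total head at BH-3: h = 470.14 ft (water level in the piezometer is the total head).
Head difference: h(BH-2) − h(BH-3) = 483.84 − 470.14 = 13.70 ft.
Hydraulic gradient: i = |Δh| / L = 13.70 / 3288 = 0.00417.
Flow is from higher to lower head: from BH-2 toward BH-3, i.e. toward the south-east.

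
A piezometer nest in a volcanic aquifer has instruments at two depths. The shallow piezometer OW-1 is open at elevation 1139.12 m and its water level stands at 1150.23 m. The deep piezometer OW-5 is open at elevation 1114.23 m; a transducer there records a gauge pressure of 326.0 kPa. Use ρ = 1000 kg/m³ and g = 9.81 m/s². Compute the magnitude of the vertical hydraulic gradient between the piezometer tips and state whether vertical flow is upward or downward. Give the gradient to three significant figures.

Total head at OW-1: h = 1150.23 m (water level in the standpipe).
Pressure head at OW-5: ψ = P/(ρg) = 326.0×1000 / (1000 × 9.81) = 33.23 m.
Total head at OW-5: h = z + ψ = 1114.23 + 33.23 = 1147.46 m.
Δh = h(OW-1) − h(OW-5) = 1150.23 − 1147.46 = 2.77 m.
Vertical separation Δz = 1139.12 − 1114.23 = 24.89 m.
|i_v| = |Δh| / Δz = 2.77 / 24.89 = 0.111.
Head is higher in the shallow piezometer, so vertical flow is downward (recharge condition).

|i_v| ≈ 0.111; vertical flow is downward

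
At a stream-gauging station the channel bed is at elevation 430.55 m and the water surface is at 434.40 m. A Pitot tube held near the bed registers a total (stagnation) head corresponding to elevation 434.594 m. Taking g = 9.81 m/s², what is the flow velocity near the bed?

Near the bed, under hydrostatic conditions, the piezometric head (z + ψ) equals the free-surface elevation, 434.40 m.
Velocity head = total − piezometric = 434.594 − 434.40 = 0.194 m.
v = √(2g·h_v) = √(2 × 9.81 × 0.194) = 1.95 m/s.

v ≈ 1.95 m/s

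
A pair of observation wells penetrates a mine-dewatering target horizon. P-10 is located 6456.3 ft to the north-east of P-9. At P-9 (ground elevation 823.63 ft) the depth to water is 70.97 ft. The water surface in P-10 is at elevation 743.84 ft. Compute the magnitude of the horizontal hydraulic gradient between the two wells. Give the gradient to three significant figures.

i ≈ 0.00137

Total head at P-9: h = 823.63 − 70.97 = 752.66 ft.
Total head at P-10: h = 743.84 ft (water level in the piezometer is the total head).
Head difference: h(P-9) − h(P-10) = 752.66 − 743.84 = 8.82 ft.
Hydraulic gradient: i = |Δh| / L = 8.82 / 6456.3 = 0.00137.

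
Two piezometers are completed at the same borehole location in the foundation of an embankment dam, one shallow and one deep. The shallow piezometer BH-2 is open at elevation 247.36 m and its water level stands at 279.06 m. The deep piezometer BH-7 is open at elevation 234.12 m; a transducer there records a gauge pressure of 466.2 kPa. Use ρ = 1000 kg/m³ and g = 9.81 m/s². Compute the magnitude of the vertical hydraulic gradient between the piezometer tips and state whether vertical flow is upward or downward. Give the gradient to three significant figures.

|i_v| ≈ 0.195; vertical flow is upward

Total head at BH-2: h = 279.06 m (water level in the standpipe).
Pressure head at BH-7: ψ = P/(ρg) = 466.2×1000 / (1000 × 9.81) = 47.52 m.
Total head at BH-7: h = z + ψ = 234.12 + 47.52 = 281.64 m.
Δh = h(BH-2) − h(BH-7) = 279.06 − 281.64 = -2.58 m.
Vertical separation Δz = 247.36 − 234.12 = 13.24 m.
|i_v| = |Δh| / Δz = 2.58 / 13.24 = 0.195.
Head is higher in the deep piezometer, so vertical flow is upward (discharge condition).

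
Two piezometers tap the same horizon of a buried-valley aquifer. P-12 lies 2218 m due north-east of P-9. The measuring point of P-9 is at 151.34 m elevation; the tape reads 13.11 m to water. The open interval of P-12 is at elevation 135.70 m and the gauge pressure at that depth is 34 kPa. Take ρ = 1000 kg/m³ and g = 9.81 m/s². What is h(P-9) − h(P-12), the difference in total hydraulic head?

Total head at P-9: h = 151.34 − 13.11 = 138.23 m.
Pressure head at P-12: ψ = P/(ρg) = 34×1000 / (1000 × 9.81) = 3.47 m.
Total head at P-12: h = z + ψ = 135.70 + 3.47 = 139.17 m.
Head difference: h(P-9) − h(P-12) = 138.23 − 139.17 = -0.94 m.

Δh ≈ -0.94 m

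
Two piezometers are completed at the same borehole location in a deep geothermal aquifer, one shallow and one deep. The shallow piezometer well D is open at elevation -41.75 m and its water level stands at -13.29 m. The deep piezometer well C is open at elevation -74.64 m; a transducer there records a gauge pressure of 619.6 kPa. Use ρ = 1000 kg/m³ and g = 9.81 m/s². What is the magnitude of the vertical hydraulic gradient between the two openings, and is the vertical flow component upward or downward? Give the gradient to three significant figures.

|i_v| ≈ 0.0550; vertical flow is upward

Total head at well D: h = -13.29 m (water level in the standpipe).
Pressure head at well C: ψ = P/(ρg) = 619.6×1000 / (1000 × 9.81) = 63.16 m.
Total head at well C: h = z + ψ = -74.64 + 63.16 = -11.48 m.
Δh = h(well D) − h(well C) = -13.29 − (-11.48) = -1.81 m.
Vertical separation Δz = -41.75 − (-74.64) = 32.89 m.
|i_v| = |Δh| / Δz = 1.81 / 32.89 = 0.0550.
Head is higher in the deep piezometer, so vertical flow is upward (discharge condition).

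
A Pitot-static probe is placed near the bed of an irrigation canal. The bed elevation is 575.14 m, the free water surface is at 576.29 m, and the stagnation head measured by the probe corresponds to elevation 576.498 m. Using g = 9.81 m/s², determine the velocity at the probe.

Near the bed, under hydrostatic conditions, the piezometric head (z + ψ) equals the free-surface elevation, 576.29 m.
Velocity head = total − piezometric = 576.498 − 576.29 = 0.208 m.
v = √(2g·h_v) = √(2 × 9.81 × 0.208) = 2.02 m/s.

v ≈ 2.02 m/s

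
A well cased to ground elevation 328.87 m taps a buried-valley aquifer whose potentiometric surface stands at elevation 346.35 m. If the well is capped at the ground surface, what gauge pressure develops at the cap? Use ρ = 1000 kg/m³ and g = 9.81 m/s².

Head above the cap: Δh = 346.35 − 328.87 = 17.48 m.
P = ρgΔh = 1000 × 9.81 × 17.48 = 171479 Pa ≈ 171 kPa.

P ≈ 171 kPa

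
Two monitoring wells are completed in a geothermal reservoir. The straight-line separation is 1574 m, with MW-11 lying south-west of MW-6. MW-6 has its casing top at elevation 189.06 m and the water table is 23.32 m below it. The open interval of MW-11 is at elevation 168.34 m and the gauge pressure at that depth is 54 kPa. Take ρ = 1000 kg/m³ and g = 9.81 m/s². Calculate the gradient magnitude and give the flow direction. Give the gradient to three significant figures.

i ≈ 0.00515; groundwater flows toward the north-east

Total head at MW-6: h = 189.06 − 23.32 = 165.74 m.
Pressure head at MW-11: ψ = P/(ρg) = 54×1000 / (1000 × 9.81) = 5.50 m.
Total head at MW-11: h = z + ψ = 168.34 + 5.50 = 173.84 m.
Head difference: h(MW-6) − h(MW-11) = 165.74 − 173.84 = -8.10 m.
Hydraulic gradient: i = |Δh| / L = 8.10 / 1574 = 0.00515.
Flow is from higher to lower head: from MW-11 toward MW-6, i.e. toward the north-east.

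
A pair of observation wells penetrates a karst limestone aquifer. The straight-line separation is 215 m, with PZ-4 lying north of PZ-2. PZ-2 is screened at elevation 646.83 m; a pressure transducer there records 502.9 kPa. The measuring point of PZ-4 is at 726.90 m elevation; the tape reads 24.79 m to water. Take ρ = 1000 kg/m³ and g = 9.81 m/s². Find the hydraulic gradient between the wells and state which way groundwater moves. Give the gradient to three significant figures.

Pressure head at PZ-2: ψ = P/(ρg) = 502.9×1000 / (1000 × 9.81) = 51.26 m.
Total head at PZ-2: h = z + ψ = 646.83 + 51.26 = 698.09 m.
Total head at PZ-4: h = 726.90 − 24.79 = 702.11 m.
Head difference: h(PZ-2) − h(PZ-4) = 698.09 − 702.11 = -4.02 m.
Hydraulic gradient: i = |Δh| / L = 4.02 / 215 = 0.0187.
Flow is from higher to lower head: from PZ-4 toward PZ-2, i.e. toward the south.

i ≈ 0.0187; groundwater flows toward the south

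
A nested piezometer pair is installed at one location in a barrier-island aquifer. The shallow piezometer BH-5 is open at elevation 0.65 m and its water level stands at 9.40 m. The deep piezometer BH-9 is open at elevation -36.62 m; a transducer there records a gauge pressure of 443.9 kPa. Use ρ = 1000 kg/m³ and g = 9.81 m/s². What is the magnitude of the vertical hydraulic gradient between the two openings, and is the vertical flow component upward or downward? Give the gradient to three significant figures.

|i_v| ≈ 0.0207; vertical flow is downward

Total head at BH-5: h = 9.40 m (water level in the standpipe).
Pressure head at BH-9: ψ = P/(ρg) = 443.9×1000 / (1000 × 9.81) = 45.25 m.
Total head at BH-9: h = z + ψ = -36.62 + 45.25 = 8.63 m.
Δh = h(BH-5) − h(BH-9) = 9.40 − 8.63 = 0.77 m.
Vertical separation Δz = 0.65 − (-36.62) = 37.27 m.
|i_v| = |Δh| / Δz = 0.77 / 37.27 = 0.0207.
Head is higher in the shallow piezometer, so vertical flow is downward (recharge condition).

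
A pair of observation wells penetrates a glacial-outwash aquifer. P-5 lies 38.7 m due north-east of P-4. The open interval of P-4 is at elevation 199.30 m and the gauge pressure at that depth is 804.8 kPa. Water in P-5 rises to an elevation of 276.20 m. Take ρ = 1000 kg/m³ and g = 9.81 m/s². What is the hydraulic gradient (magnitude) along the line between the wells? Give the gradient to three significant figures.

i ≈ 0.133

Pressure head at P-4: ψ = P/(ρg) = 804.8×1000 / (1000 × 9.81) = 82.04 m.
Total head at P-4: h = z + ψ = 199.30 + 82.04 = 281.34 m.
Total head at P-5: h = 276.20 m (water level in the piezometer is the total head).
Head difference: h(P-4) − h(P-5) = 281.34 − 276.20 = 5.14 m.
Hydraulic gradient: i = |Δh| / L = 5.14 / 38.7 = 0.133.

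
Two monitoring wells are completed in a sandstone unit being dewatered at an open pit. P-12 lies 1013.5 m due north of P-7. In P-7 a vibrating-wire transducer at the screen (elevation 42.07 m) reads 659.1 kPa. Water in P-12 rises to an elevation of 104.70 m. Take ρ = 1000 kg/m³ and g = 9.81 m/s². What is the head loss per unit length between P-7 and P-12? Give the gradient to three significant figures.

i ≈ 0.00450 m/m

Pressure head at P-7: ψ = P/(ρg) = 659.1×1000 / (1000 × 9.81) = 67.19 m.
Total head at P-7: h = z + ψ = 42.07 + 67.19 = 109.26 m.
Total head at P-12: h = 104.70 m (water level in the piezometer is the total head).
Head difference: h(P-7) − h(P-12) = 109.26 − 104.70 = 4.56 m.
Hydraulic gradient: i = |Δh| / L = 4.56 / 1013.5 = 0.00450.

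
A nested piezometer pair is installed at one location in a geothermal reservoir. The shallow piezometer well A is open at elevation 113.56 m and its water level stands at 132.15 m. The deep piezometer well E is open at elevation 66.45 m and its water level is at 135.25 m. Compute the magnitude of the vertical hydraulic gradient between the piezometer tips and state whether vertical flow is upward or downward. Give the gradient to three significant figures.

Total head at well A: h = 132.15 m (water level in the standpipe).
Total head at well E: h = 135.25 m.
Δh = h(well A) − h(well E) = 132.15 − 135.25 = -3.10 m.
Vertical separation Δz = 113.56 − 66.45 = 47.11 m.
|i_v| = |Δh| / Δz = 3.10 / 47.11 = 0.0658.
Head is higher in the deep piezometer, so vertical flow is upward (discharge condition).

|i_v| ≈ 0.0658; vertical flow is upward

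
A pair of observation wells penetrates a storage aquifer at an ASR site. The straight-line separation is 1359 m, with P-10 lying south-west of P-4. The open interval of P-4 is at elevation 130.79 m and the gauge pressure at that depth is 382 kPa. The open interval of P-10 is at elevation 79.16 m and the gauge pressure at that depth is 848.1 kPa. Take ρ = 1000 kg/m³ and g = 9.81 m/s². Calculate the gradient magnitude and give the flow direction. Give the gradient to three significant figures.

i ≈ 0.00303; groundwater flows toward the south-west

Pressure head at P-4: ψ = P/(ρg) = 382×1000 / (1000 × 9.81) = 38.94 m.
Total head at P-4: h = z + ψ = 130.79 + 38.94 = 169.73 m.
Pressure head at P-10: ψ = P/(ρg) = 848.1×1000 / (1000 × 9.81) = 86.45 m.
Total head at P-10: h = z + ψ = 79.16 + 86.45 = 165.61 m.
Head difference: h(P-4) − h(P-10) = 169.73 − 165.61 = 4.12 m.
Hydraulic gradient: i = |Δh| / L = 4.12 / 1359 = 0.00303.
Flow is from higher to lower head: from P-4 toward P-10, i.e. toward the south-west.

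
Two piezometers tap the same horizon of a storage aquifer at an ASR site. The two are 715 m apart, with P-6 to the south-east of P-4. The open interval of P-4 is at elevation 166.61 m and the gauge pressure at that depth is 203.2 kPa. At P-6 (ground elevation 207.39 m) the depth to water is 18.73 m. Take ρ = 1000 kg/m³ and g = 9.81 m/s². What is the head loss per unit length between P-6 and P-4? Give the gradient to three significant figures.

i ≈ 0.00187 m/m

Pressure head at P-4: ψ = P/(ρg) = 203.2×1000 / (1000 × 9.81) = 20.71 m.
Total head at P-4: h = z + ψ = 166.61 + 20.71 = 187.32 m.
Total head at P-6: h = 207.39 − 18.73 = 188.66 m.
Head difference: h(P-4) − h(P-6) = 187.32 − 188.66 = -1.34 m.
Hydraulic gradient: i = |Δh| / L = 1.34 / 715 = 0.00187.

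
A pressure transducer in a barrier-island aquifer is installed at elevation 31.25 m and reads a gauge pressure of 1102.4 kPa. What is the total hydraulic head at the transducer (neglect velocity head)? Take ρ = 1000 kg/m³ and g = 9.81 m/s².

ψ = P/(ρg) = 1102.4×1000 / (1000 × 9.81) = 112.38 m.
h = z + ψ = 31.25 + 112.38 = 143.63 m.

h ≈ 143.63 m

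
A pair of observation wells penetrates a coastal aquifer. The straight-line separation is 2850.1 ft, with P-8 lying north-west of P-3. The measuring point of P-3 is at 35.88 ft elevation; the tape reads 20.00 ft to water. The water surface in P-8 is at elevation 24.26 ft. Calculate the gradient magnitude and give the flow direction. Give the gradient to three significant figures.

Total head at P-3: h = 35.88 − 20.00 = 15.88 ft.
Total head at P-8: h = 24.26 ft (water level in the piezometer is the total head).
Head difference: h(P-3) − h(P-8) = 15.88 − 24.26 = -8.38 ft.
Hydraulic gradient: i = |Δh| / L = 8.38 / 2850.1 = 0.00294.
Flow is from higher to lower head: from P-8 toward P-3, i.e. toward the south-east.

i ≈ 0.00294; groundwater flows toward the south-east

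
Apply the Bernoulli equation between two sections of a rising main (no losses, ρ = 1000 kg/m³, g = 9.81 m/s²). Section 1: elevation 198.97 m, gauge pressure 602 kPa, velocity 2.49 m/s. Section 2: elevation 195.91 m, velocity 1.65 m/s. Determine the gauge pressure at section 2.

P₂ ≈ 634 kPa

Pressure head at 1: ψ₁ = P₁/(ρg) = 602×1000 / (1000 × 9.81) = 61.37 m.
Velocity heads: v₁²/2g = 2.49²/19.62 = 0.316 m; v₂²/2g = 1.65²/19.62 = 0.139 m.
Total head H = z₁ + ψ₁ + v₁²/2g = 198.97 + 61.37 + 0.316 = 260.66 m.
ψ₂ = H − z₂ − v₂²/2g = 260.66 − 195.91 − 0.139 = 64.61 m.
P₂ = ρgψ₂ = 1000 × 9.81 × 64.61 ≈ 634 kPa.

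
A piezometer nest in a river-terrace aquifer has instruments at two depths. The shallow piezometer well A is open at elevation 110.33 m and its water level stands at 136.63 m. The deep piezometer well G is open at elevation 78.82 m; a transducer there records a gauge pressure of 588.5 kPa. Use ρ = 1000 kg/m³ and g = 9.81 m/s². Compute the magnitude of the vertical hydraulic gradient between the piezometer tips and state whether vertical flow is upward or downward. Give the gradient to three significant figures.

Total head at well A: h = 136.63 m (water level in the standpipe).
Pressure head at well G: ψ = P/(ρg) = 588.5×1000 / (1000 × 9.81) = 59.99 m.
Total head at well G: h = z + ψ = 78.82 + 59.99 = 138.81 m.
Δh = h(well A) − h(well G) = 136.63 − 138.81 = -2.18 m.
Vertical separation Δz = 110.33 − 78.82 = 31.51 m.
|i_v| = |Δh| / Δz = 2.18 / 31.51 = 0.0692.
Head is higher in the deep piezometer, so vertical flow is upward (discharge condition).

|i_v| ≈ 0.0692; vertical flow is upward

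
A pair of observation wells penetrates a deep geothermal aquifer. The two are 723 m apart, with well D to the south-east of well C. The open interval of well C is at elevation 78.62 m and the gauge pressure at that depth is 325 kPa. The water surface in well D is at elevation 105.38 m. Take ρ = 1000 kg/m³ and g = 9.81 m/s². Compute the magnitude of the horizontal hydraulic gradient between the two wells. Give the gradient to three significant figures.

Pressure head at well C: ψ = P/(ρg) = 325×1000 / (1000 × 9.81) = 33.13 m.
Total head at well C: h = z + ψ = 78.62 + 33.13 = 111.75 m.
Total head at well D: h = 105.38 m (water level in the piezometer is the total head).
Head difference: h(well C) − h(well D) = 111.75 − 105.38 = 6.37 m.
Hydraulic gradient: i = |Δh| / L = 6.37 / 723 = 0.00881.

i ≈ 0.00881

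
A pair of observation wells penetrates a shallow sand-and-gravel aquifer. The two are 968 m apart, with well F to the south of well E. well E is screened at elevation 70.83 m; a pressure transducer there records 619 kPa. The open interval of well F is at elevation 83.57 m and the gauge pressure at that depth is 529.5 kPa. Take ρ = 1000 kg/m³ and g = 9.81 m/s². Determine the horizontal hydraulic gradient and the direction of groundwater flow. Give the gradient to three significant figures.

i ≈ 0.00374; groundwater flows toward the north

Pressure head at well E: ψ = P/(ρg) = 619×1000 / (1000 × 9.81) = 63.10 m.
Total head at well E: h = z + ψ = 70.83 + 63.10 = 133.93 m.
Pressure head at well F: ψ = P/(ρg) = 529.5×1000 / (1000 × 9.81) = 53.98 m.
Total head at well F: h = z + ψ = 83.57 + 53.98 = 137.55 m.
Head difference: h(well E) − h(well F) = 133.93 − 137.55 = -3.62 m.
Hydraulic gradient: i = |Δh| / L = 3.62 / 968 = 0.00374.
Flow is from higher to lower head: from well F toward well E, i.e. toward the north.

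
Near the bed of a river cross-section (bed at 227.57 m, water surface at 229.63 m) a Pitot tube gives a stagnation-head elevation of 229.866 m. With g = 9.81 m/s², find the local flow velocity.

Near the bed, under hydrostatic conditions, the piezometric head (z + ψ) equals the free-surface elevation, 229.63 m.
Velocity head = total − piezometric = 229.866 − 229.63 = 0.236 m.
v = √(2g·h_v) = √(2 × 9.81 × 0.236) = 2.15 m/s.

v ≈ 2.15 m/s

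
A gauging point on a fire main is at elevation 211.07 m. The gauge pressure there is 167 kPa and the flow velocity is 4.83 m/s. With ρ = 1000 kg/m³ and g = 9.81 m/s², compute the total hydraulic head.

Pressure head ψ = P/(ρg) = 167×1000 / (1000 × 9.81) = 17.02 m.
Velocity head = v²/(2g) = 4.83² / (2 × 9.81) = 1.189 m.
h = z + ψ + v²/(2g) = 211.07 + 17.02 + 1.189 = 229.28 m.

h ≈ 229.28 m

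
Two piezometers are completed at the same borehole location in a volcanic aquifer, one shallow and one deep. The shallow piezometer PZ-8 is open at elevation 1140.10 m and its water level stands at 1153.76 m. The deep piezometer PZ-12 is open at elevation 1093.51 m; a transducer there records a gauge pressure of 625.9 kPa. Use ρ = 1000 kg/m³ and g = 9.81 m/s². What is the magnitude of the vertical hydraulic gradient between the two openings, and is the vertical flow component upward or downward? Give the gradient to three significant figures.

Total head at PZ-8: h = 1153.76 m (water level in the standpipe).
Pressure head at PZ-12: ψ = P/(ρg) = 625.9×1000 / (1000 × 9.81) = 63.80 m.
Total head at PZ-12: h = z + ψ = 1093.51 + 63.80 = 1157.31 m.
Δh = h(PZ-8) − h(PZ-12) = 1153.76 − 1157.31 = -3.55 m.
Vertical separation Δz = 1140.10 − 1093.51 = 46.59 m.
|i_v| = |Δh| / Δz = 3.55 / 46.59 = 0.0762.
Head is higher in the deep piezometer, so vertical flow is upward (discharge condition).

|i_v| ≈ 0.0762; vertical flow is upward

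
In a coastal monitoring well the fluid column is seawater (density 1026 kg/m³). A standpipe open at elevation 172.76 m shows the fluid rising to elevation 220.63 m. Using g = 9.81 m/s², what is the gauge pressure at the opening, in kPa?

P ≈ 482 kPa

Pressure head ψ = h − z = 220.63 − 172.76 = 47.87 m.
P = ρgψ = 1026 × 9.81 × 47.87 = 481814 Pa ≈ 482 kPa.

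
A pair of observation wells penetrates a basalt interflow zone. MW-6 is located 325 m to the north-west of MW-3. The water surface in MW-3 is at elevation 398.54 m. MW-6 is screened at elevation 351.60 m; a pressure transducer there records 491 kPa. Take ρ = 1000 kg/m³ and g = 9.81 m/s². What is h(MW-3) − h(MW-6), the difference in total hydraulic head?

Total head at MW-3: h = 398.54 m (water level in the piezometer is the total head).
Pressure head at MW-6: ψ = P/(ρg) = 491×1000 / (1000 × 9.81) = 50.05 m.
Total head at MW-6: h = z + ψ = 351.60 + 50.05 = 401.65 m.
Head difference: h(MW-3) − h(MW-6) = 398.54 − 401.65 = -3.11 m.

Δh ≈ -3.11 m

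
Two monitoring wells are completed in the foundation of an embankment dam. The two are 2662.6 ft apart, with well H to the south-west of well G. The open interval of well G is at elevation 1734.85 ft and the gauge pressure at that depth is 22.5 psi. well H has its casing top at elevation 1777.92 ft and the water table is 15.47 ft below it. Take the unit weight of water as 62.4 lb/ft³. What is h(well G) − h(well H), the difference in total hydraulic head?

Δh ≈ 24.32 ft

Pressure head at well G: ψ = 144·P/γ = 144 × 22.5 / 62.4 = 51.92 ft.
Total head at well G: h = z + ψ = 1734.85 + 51.92 = 1786.77 ft.
Total head at well H: h = 1777.92 − 15.47 = 1762.45 ft.
Head difference: h(well G) − h(well H) = 1786.77 − 1762.45 = 24.32 ft.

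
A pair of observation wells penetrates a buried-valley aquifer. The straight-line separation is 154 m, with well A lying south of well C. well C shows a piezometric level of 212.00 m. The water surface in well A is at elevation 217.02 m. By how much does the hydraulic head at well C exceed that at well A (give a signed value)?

Total head at well C: h = 212.00 m (water level in the piezometer is the total head).
Total head at well A: h = 217.02 m (water level in the piezometer is the total head).
Head difference: h(well C) − h(well A) = 212.00 − 217.02 = -5.02 m.

Δh ≈ -5.02 m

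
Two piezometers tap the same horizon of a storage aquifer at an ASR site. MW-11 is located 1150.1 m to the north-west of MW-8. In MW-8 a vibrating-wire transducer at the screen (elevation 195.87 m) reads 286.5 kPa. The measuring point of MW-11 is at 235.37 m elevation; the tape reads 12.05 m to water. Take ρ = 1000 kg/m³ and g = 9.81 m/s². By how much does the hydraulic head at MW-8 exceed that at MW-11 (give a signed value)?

Pressure head at MW-8: ψ = P/(ρg) = 286.5×1000 / (1000 × 9.81) = 29.20 m.
Total head at MW-8: h = z + ψ = 195.87 + 29.20 = 225.07 m.
Total head at MW-11: h = 235.37 − 12.05 = 223.32 m.
Head difference: h(MW-8) − h(MW-11) = 225.07 − 223.32 = 1.75 m.

Δh ≈ 1.75 m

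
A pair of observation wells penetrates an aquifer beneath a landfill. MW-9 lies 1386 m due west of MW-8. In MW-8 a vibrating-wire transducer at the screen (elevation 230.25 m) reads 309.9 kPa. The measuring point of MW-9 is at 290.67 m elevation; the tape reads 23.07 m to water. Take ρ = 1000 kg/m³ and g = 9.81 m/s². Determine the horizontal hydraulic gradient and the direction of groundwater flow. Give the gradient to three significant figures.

Pressure head at MW-8: ψ = P/(ρg) = 309.9×1000 / (1000 × 9.81) = 31.59 m.
Total head at MW-8: h = z + ψ = 230.25 + 31.59 = 261.84 m.
Total head at MW-9: h = 290.67 − 23.07 = 267.60 m.
Head difference: h(MW-8) − h(MW-9) = 261.84 − 267.60 = -5.76 m.
Hydraulic gradient: i = |Δh| / L = 5.76 / 1386 = 0.00416.
Flow is from higher to lower head: from MW-9 toward MW-8, i.e. toward the east.

i ≈ 0.00416; groundwater flows toward the east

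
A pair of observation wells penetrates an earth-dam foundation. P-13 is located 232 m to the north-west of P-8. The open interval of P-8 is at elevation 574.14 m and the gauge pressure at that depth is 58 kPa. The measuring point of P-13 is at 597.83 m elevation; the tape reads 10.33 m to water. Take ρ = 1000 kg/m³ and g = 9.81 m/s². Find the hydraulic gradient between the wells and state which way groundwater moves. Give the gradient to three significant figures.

i ≈ 0.0321; groundwater flows toward the south-east

Pressure head at P-8: ψ = P/(ρg) = 58×1000 / (1000 × 9.81) = 5.91 m.
Total head at P-8: h = z + ψ = 574.14 + 5.91 = 580.05 m.
Total head at P-13: h = 597.83 − 10.33 = 587.50 m.
Head difference: h(P-8) − h(P-13) = 580.05 − 587.50 = -7.45 m.
Hydraulic gradient: i = |Δh| / L = 7.45 / 232 = 0.0321.
Flow is from higher to lower head: from P-13 toward P-8, i.e. toward the south-east.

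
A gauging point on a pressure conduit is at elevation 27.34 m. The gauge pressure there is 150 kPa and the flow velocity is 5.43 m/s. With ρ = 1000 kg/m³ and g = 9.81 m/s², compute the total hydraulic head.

Pressure head ψ = P/(ρg) = 150×1000 / (1000 × 9.81) = 15.29 m.
Velocity head = v²/(2g) = 5.43² / (2 × 9.81) = 1.503 m.
h = z + ψ + v²/(2g) = 27.34 + 15.29 + 1.503 = 44.13 m.

h ≈ 44.13 m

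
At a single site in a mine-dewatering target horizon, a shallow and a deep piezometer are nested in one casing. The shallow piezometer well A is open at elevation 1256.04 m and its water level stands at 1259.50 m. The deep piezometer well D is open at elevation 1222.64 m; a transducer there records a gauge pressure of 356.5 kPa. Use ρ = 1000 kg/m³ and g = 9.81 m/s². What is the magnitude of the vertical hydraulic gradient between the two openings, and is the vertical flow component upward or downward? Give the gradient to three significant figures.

Total head at well A: h = 1259.50 m (water level in the standpipe).
Pressure head at well D: ψ = P/(ρg) = 356.5×1000 / (1000 × 9.81) = 36.34 m.
Total head at well D: h = z + ψ = 1222.64 + 36.34 = 1258.98 m.
Δh = h(well A) − h(well D) = 1259.50 − 1258.98 = 0.52 m.
Vertical separation Δz = 1256.04 − 1222.64 = 33.40 m.
|i_v| = |Δh| / Δz = 0.52 / 33.40 = 0.0156.
Head is higher in the shallow piezometer, so vertical flow is downward (recharge condition).

|i_v| ≈ 0.0156; vertical flow is downward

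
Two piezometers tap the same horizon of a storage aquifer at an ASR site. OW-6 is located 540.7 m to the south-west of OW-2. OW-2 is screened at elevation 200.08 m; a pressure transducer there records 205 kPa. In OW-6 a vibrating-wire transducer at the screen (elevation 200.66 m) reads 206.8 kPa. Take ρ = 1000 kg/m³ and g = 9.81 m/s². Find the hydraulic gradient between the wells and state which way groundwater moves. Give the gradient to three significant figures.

Pressure head at OW-2: ψ = P/(ρg) = 205×1000 / (1000 × 9.81) = 20.90 m.
Total head at OW-2: h = z + ψ = 200.08 + 20.90 = 220.98 m.
Pressure head at OW-6: ψ = P/(ρg) = 206.8×1000 / (1000 × 9.81) = 21.08 m.
Total head at OW-6: h = z + ψ = 200.66 + 21.08 = 221.74 m.
Head difference: h(OW-2) − h(OW-6) = 220.98 − 221.74 = -0.76 m.
Hydraulic gradient: i = |Δh| / L = 0.76 / 540.7 = 0.00141.
Flow is from higher to lower head: from OW-6 toward OW-2, i.e. toward the north-east.

i ≈ 0.00141; groundwater flows toward the north-east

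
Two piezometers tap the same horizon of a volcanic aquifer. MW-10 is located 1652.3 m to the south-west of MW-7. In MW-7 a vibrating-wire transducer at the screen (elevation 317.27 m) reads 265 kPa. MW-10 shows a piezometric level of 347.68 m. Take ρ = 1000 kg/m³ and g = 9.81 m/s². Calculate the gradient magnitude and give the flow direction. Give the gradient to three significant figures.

i ≈ 0.00206; groundwater flows toward the north-east

Pressure head at MW-7: ψ = P/(ρg) = 265×1000 / (1000 × 9.81) = 27.01 m.
Total head at MW-7: h = z + ψ = 317.27 + 27.01 = 344.28 m.
Total head at MW-10: h = 347.68 m (water level in the piezometer is the total head).
Head difference: h(MW-7) − h(MW-10) = 344.28 − 347.68 = -3.40 m.
Hydraulic gradient: i = |Δh| / L = 3.40 / 1652.3 = 0.00206.
Flow is from higher to lower head: from MW-10 toward MW-7, i.e. toward the north-east.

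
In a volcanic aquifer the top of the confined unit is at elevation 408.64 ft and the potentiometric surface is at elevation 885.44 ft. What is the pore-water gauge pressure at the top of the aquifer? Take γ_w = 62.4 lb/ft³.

P ≈ 207 psi

Pressure head at the aquifer top: ψ = h − z = 885.44 − 408.64 = 476.80 ft.
P = γψ/144 = 62.4 × 476.80 / 144 = 207 psi.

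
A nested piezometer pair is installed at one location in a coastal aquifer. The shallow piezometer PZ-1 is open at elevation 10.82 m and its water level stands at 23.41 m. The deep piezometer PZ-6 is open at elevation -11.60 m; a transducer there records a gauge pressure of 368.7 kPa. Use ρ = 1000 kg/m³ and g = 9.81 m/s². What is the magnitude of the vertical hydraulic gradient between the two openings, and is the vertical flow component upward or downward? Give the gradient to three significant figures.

Total head at PZ-1: h = 23.41 m (water level in the standpipe).
Pressure head at PZ-6: ψ = P/(ρg) = 368.7×1000 / (1000 × 9.81) = 37.58 m.
Total head at PZ-6: h = z + ψ = -11.60 + 37.58 = 25.98 m.
Δh = h(PZ-1) − h(PZ-6) = 23.41 − 25.98 = -2.57 m.
Vertical separation Δz = 10.82 − (-11.60) = 22.42 m.
|i_v| = |Δh| / Δz = 2.57 / 22.42 = 0.115.
Head is higher in the deep piezometer, so vertical flow is upward (discharge condition).

|i_v| ≈ 0.115; vertical flow is upward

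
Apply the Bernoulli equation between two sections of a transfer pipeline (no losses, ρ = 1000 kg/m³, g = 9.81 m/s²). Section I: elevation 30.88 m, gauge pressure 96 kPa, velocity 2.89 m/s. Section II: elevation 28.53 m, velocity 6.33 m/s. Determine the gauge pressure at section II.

P₂ ≈ 103 kPa

Pressure head at I: ψ₁ = P₁/(ρg) = 96×1000 / (1000 × 9.81) = 9.79 m.
Velocity heads: v₁²/2g = 2.89²/19.62 = 0.426 m; v₂²/2g = 6.33²/19.62 = 2.042 m.
Total head H = z₁ + ψ₁ + v₁²/2g = 30.88 + 9.79 + 0.426 = 41.10 m.
ψ₂ = H − z₂ − v₂²/2g = 41.10 − 28.53 − 2.042 = 10.53 m.
P₂ = ρgψ₂ = 1000 × 9.81 × 10.53 ≈ 103 kPa.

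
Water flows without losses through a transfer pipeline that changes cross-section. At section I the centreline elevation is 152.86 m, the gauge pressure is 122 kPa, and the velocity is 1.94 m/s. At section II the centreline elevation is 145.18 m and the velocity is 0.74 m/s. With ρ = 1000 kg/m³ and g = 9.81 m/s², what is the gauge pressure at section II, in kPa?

P₂ ≈ 199 kPa

Pressure head at I: ψ₁ = P₁/(ρg) = 122×1000 / (1000 × 9.81) = 12.44 m.
Velocity heads: v₁²/2g = 1.94²/19.62 = 0.192 m; v₂²/2g = 0.74²/19.62 = 0.028 m.
Total head H = z₁ + ψ₁ + v₁²/2g = 152.86 + 12.44 + 0.192 = 165.49 m.
ψ₂ = H − z₂ − v₂²/2g = 165.49 − 145.18 − 0.028 = 20.28 m.
P₂ = ρgψ₂ = 1000 × 9.81 × 20.28 ≈ 199 kPa.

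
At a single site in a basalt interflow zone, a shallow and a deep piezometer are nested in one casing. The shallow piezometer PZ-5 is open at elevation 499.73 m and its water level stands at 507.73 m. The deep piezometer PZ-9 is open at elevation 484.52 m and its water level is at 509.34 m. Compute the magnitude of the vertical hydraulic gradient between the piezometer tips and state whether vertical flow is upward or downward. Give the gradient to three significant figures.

Total head at PZ-5: h = 507.73 m (water level in the standpipe).
Total head at PZ-9: h = 509.34 m.
Δh = h(PZ-5) − h(PZ-9) = 507.73 − 509.34 = -1.61 m.
Vertical separation Δz = 499.73 − 484.52 = 15.21 m.
|i_v| = |Δh| / Δz = 1.61 / 15.21 = 0.106.
Head is higher in the deep piezometer, so vertical flow is upward (discharge condition).

|i_v| ≈ 0.106; vertical flow is upward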